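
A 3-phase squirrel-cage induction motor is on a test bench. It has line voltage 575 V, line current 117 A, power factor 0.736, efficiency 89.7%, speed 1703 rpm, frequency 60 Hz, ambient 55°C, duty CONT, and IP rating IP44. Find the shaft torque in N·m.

P_in = √3·V·I·cosφ = 1.732 × 575 × 117 × 0.736 = 85759 W
P_out = η·P_in = 0.897 × 85759 = 76926 W
n = 1703 rpm
ω = 2π×1703/60 = 178.3 rad/s
τ = P_out/ω = 76926/178.3 = 431 N·m

431 N·m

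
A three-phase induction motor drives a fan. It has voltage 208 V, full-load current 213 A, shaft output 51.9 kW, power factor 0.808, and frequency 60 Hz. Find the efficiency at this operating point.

P_out = 51.9 kW = 51900 W
P_in = √3·V_L·I_L·cosφ = 1.732 × 208 × 213 × 0.808 = 62001 W
η = P_out / P_in = 51900 / 62001 = 0.837 = 83.7%

83.7 %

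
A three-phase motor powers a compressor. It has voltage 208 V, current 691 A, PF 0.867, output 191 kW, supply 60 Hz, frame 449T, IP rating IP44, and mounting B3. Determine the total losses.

24800 W

P_in = √3·V·I·cosφ = 1.732×208×691×0.867 = 215828 W
P_out = 191000 W
Losses = P_in − P_out = 215828 − 191000 = 24828 W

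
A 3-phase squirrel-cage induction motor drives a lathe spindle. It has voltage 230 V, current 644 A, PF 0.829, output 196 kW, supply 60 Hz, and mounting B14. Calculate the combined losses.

P_in = √3·V·I·cosφ = 1.732×230×644×0.829 = 212675 W
P_out = 196000 W
Losses = P_in − P_out = 212675 − 196000 = 16675 W

16700 W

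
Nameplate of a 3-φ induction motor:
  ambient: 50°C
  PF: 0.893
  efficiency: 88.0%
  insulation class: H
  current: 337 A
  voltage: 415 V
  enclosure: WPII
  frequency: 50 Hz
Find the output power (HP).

P_in = √3·V·I·cosφ = 1.732 × 415 × 337 × 0.893 = 216310 W
P_out = η·P_in = 0.88 × 216310 = 190353 W
= 190353/746 = 255 HP

255 HP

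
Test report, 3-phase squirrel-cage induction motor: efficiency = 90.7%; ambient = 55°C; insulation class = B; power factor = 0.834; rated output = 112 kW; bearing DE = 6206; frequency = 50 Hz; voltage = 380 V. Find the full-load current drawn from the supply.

P_out = 112 kW = 112000 W
P_in = P_out / η = 112000 / 0.907 = 123484 W
I_L = P_in / (√3·V_L·cosφ) = 123484 / (1.732 × 380 × 0.834) = 225 A

225 A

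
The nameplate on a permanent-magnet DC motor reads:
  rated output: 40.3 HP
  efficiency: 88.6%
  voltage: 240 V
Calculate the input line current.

141 A

P_out = 40.3 × 746 = 30064 W
P_in = P_out / η = 30064 / 0.886 = 33932 W
I = P_in / V = 33932 / 240 = 141 A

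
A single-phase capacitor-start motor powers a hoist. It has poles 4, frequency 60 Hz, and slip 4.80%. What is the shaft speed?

n_s = 120f/p = 120×60/4 = 1800 rpm
n = n_s(1 − s) = 1800 × (1 − 0.048) = 1714 rpm

1714 rpm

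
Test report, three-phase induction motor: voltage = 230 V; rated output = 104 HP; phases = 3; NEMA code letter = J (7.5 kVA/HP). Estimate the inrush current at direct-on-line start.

S_LR = 7.5 × 104 = 780 kVA
I_LR = S_LR/(√3·V_L) = 780000/(1.732×230) = 1960 A

1960 A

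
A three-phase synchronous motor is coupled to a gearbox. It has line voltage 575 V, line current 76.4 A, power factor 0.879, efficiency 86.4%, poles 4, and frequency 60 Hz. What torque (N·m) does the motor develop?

P_in = √3·V·I·cosφ = 1.732 × 575 × 76.4 × 0.879 = 66880 W
P_out = η·P_in = 0.864 × 66880 = 57784 W
n = n_s = 120×60/4 = 1800 rpm (synchronous)
ω = 2π×1800/60 = 188.5 rad/s
τ = P_out/ω = 57784/188.5 = 307 N·m

307 N·m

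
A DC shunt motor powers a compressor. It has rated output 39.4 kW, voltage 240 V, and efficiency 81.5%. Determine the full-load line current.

201 A

P_out = 39.4 kW = 39400 W
P_in = P_out / η = 39400 / 0.815 = 48344 W
I = P_in / V = 48344 / 240 = 201 A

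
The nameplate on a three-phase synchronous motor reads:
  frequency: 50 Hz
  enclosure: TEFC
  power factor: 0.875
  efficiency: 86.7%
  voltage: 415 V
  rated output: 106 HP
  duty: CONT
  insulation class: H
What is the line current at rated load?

145 A

P_out = 106 × 746 = 79076 W
P_in = P_out / η = 79076 / 0.867 = 91206 W
I_L = P_in / (√3·V_L·cosφ) = 91206 / (1.732 × 415 × 0.875) = 145 A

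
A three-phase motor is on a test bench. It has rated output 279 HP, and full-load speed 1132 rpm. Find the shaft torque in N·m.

1760 N·m

P_out = 279 × 746 = 208134 W
ω = 2π × 1132/60 = 118.5 rad/s
τ = P_out/ω = 208134/118.5 = 1760 N·m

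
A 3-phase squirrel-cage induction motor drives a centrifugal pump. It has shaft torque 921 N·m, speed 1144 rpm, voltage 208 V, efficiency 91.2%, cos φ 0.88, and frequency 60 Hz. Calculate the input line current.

ω = 2π×1144/60 = 119.8 rad/s; P_out = τω = 921 × 119.8 = 110336 W
P_in = P_out / η = 110336 / 0.912 = 120982 W
I_L = P_in / (√3·V_L·cosφ) = 120982 / (1.732 × 208 × 0.88) = 382 A

382 A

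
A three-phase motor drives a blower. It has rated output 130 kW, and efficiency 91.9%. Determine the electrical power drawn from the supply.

141 kW

P_out = 130000 W
P_in = P_out/η = 130000/0.919 = 141458 W = 141 kW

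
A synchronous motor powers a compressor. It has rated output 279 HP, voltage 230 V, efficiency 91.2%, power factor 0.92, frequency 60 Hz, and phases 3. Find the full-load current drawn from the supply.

623 A

P_out = 279 × 746 = 208134 W
P_in = P_out / η = 208134 / 0.912 = 228217 W
I_L = P_in / (√3·V_L·cosφ) = 228217 / (1.732 × 230 × 0.92) = 623 A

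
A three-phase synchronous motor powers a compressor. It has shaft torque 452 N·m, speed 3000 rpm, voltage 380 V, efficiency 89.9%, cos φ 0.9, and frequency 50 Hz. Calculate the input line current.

ω = 2π×3000/60 = 314.2 rad/s; P_out = τω = 452 × 314.2 = 142018 W
P_in = P_out / η = 142018 / 0.899 = 157973 W
I_L = P_in / (√3·V_L·cosφ) = 157973 / (1.732 × 380 × 0.9) = 267 A

267 A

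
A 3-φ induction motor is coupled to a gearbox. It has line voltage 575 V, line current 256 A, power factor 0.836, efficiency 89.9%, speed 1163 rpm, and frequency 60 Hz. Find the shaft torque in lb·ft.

P_in = √3·V·I·cosφ = 1.732 × 575 × 256 × 0.836 = 213139 W
P_out = η·P_in = 0.899 × 213139 = 191612 W
n = 1163 rpm
ω = 2π×1163/60 = 121.8 rad/s
τ = P_out/ω = 191612/121.8 = 1573 N·m
In lb·ft: 1573/1.356 = 1160 lb·ft

1160 lb·ft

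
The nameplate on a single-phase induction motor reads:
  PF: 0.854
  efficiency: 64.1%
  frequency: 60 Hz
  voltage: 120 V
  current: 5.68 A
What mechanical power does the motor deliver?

P_in = V·I·cosφ = 120 × 5.68 × 0.854 = 582 W
P_out = η·P_in = 0.641 × 582 = 373 W

0.373 kW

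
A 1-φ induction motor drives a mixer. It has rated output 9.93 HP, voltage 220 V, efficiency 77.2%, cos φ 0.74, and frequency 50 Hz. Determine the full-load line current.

58.9 A

P_out = 9.93 × 746 = 7408 W
P_in = P_out / η = 7408 / 0.772 = 9596 W
I = P_in / (V·cosφ) = 9596 / (220 × 0.74) = 58.9 A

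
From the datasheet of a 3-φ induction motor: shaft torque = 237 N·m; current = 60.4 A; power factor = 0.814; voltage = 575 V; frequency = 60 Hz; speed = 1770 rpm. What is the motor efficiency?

89.7 %

ω = 2π × 1770/60 = 185.4 rad/s; P_out = τω = 237 × 185.4 = 43940 W
P_in = √3·V_L·I_L·cosφ = 1.732 × 575 × 60.4 × 0.814 = 48964 W
η = P_out / P_in = 43940 / 48964 = 0.897 = 89.7%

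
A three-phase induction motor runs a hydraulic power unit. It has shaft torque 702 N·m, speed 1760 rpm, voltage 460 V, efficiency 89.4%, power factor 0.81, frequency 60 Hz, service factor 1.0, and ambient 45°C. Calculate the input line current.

ω = 2π×1760/60 = 184.3 rad/s; P_out = τω = 702 × 184.3 = 129379 W
P_in = P_out / η = 129379 / 0.894 = 144719 W
I_L = P_in / (√3·V_L·cosφ) = 144719 / (1.732 × 460 × 0.81) = 224 A

224 A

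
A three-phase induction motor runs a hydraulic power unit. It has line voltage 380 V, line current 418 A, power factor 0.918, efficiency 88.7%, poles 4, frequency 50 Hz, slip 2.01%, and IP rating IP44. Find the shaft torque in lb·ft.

1070 lb·ft

P_in = √3·V·I·cosφ = 1.732 × 380 × 418 × 0.918 = 252552 W
P_out = η·P_in = 0.887 × 252552 = 224014 W
n_s = 120×50/4 = 1500 rpm; n = 1500×(1−0.0201) = 1470 rpm
ω = 2π×1470/60 = 153.9 rad/s
τ = P_out/ω = 224014/153.9 = 1456 N·m
In lb·ft: 1456/1.356 = 1070 lb·ft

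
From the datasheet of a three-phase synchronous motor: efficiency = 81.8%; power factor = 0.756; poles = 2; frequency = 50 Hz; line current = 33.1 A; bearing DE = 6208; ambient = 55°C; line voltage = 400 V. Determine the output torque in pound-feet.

P_in = √3·V·I·cosφ = 1.732 × 400 × 33.1 × 0.756 = 17336 W
P_out = η·P_in = 0.818 × 17336 = 14181 W
n = n_s = 120×50/2 = 3000 rpm (synchronous)
ω = 2π×3000/60 = 314.2 rad/s
τ = P_out/ω = 14181/314.2 = 45.13 N·m
In lb·ft: 45.13/1.356 = 33.3 lb·ft

33.3 lb·ft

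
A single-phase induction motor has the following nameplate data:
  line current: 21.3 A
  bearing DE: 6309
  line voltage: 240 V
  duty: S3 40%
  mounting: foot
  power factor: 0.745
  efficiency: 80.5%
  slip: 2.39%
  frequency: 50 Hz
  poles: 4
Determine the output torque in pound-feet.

14.7 lb·ft

P_in = V·I·cosφ = 240 × 21.3 × 0.745 = 3808 W
P_out = η·P_in = 0.805 × 3808 = 3065 W
n_s = 120×50/4 = 1500 rpm; n = 1500×(1−0.0239) = 1464 rpm
ω = 2π×1464/60 = 153.3 rad/s
τ = P_out/ω = 3065/153.3 = 19.99 N·m
In lb·ft: 19.99/1.356 = 14.7 lb·ft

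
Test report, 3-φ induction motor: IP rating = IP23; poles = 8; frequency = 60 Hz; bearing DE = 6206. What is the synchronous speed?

900 rpm

n_s = 120f/p = 120×60/8 = 900 rpm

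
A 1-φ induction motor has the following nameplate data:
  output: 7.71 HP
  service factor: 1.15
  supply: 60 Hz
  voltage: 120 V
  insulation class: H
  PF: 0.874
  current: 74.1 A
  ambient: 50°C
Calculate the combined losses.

2.02 kW

P_in = V·I·cosφ = 120×74.1×0.874 = 7772 W
P_out = 7.71×746 = 5752 W
Losses = P_in − P_out = 7772 − 5752 = 2020 W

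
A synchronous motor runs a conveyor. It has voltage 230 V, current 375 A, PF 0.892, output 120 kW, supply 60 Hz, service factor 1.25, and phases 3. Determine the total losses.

P_in = √3·V·I·cosφ = 1.732×230×375×0.892 = 133251 W
P_out = 120000 W
Losses = P_in − P_out = 133251 − 120000 = 13251 W

13300 W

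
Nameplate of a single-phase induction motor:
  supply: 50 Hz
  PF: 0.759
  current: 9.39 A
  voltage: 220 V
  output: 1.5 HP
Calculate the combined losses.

449 W

P_in = V·I·cosφ = 220×9.39×0.759 = 1568 W
P_out = 1.5×746 = 1119 W
Losses = P_in − P_out = 1568 − 1119 = 449 W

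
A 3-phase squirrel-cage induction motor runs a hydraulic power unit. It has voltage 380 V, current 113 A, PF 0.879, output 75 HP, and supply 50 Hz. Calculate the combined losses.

P_in = √3·V·I·cosφ = 1.732×380×113×0.879 = 65373 W
P_out = 75×746 = 55950 W
Losses = P_in − P_out = 65373 − 55950 = 9423 W

9420 W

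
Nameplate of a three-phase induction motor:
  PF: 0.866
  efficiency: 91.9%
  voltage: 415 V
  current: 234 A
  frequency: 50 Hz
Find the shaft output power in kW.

P_in = √3·V·I·cosφ = 1.732 × 415 × 234 × 0.866 = 145656 W
P_out = η·P_in = 0.919 × 145656 = 133858 W

134 kW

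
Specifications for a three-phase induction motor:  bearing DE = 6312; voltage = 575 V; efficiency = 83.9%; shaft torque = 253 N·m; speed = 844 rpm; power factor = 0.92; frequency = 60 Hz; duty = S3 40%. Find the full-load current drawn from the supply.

29.1 A

ω = 2π×844/60 = 88.38 rad/s; P_out = τω = 253 × 88.38 = 22360 W
P_in = P_out / η = 22360 / 0.839 = 26651 W
I_L = P_in / (√3·V_L·cosφ) = 26651 / (1.732 × 575 × 0.92) = 29.1 A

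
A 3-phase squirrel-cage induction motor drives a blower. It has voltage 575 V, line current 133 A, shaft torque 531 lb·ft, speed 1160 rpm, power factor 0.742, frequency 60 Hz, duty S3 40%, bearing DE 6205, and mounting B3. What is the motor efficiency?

89.0 %

τ = 531 lb·ft × 1.356 = 720 N·m
ω = 2π × 1160/60 = 121.5 rad/s; P_out = τω = 720 × 121.5 = 87480 W
P_in = √3·V_L·I_L·cosφ = 1.732 × 575 × 133 × 0.742 = 98281 W
η = P_out / P_in = 87480 / 98281 = 0.890 = 89.0%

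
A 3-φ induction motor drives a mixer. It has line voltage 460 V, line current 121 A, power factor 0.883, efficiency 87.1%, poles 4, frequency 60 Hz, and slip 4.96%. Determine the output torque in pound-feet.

P_in = √3·V·I·cosφ = 1.732 × 460 × 121 × 0.883 = 85124 W
P_out = η·P_in = 0.871 × 85124 = 74143 W
n_s = 120×60/4 = 1800 rpm; n = 1800×(1−0.0496) = 1711 rpm
ω = 2π×1711/60 = 179.2 rad/s
τ = P_out/ω = 74143/179.2 = 413.7 N·m
In lb·ft: 413.7/1.356 = 305 lb·ft

305 lb·ft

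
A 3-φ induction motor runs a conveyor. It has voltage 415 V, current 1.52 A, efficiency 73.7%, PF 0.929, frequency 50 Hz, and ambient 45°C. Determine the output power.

P_in = √3·V·I·cosφ = 1.732 × 415 × 1.52 × 0.929 = 1015 W
P_out = η·P_in = 0.737 × 1015 = 748 W

0.748 kW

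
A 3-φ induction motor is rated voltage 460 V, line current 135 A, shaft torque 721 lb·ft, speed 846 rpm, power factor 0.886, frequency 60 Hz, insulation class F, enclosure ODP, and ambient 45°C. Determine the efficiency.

τ = 721 lb·ft × 1.356 = 977.7 N·m
ω = 2π × 846/60 = 88.59 rad/s; P_out = τω = 977.7 × 88.59 = 86614 W
P_in = √3·V_L·I_L·cosφ = 1.732 × 460 × 135 × 0.886 = 95296 W
η = P_out / P_in = 86614 / 95296 = 0.909 = 90.9%

90.9 %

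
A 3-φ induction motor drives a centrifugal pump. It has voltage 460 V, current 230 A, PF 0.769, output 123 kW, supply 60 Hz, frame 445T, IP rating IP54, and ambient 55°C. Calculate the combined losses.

P_in = √3·V·I·cosφ = 1.732×460×230×0.769 = 140916 W
P_out = 123000 W
Losses = P_in − P_out = 140916 − 123000 = 17916 W

17900 W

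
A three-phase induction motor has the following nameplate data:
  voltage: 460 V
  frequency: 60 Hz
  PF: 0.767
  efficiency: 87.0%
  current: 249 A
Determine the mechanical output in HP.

P_in = √3·V·I·cosφ = 1.732 × 460 × 249 × 0.767 = 152160 W
P_out = η·P_in = 0.87 × 152160 = 132379 W
= 132379/746 = 177 HP

177 HP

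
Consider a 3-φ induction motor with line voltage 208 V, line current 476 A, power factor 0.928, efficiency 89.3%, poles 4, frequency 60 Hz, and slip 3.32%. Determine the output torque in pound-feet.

P_in = √3·V·I·cosφ = 1.732 × 208 × 476 × 0.928 = 159135 W
P_out = η·P_in = 0.893 × 159135 = 142108 W
n_s = 120×60/4 = 1800 rpm; n = 1800×(1−0.0332) = 1740 rpm
ω = 2π×1740/60 = 182.2 rad/s
τ = P_out/ω = 142108/182.2 = 780 N·m
In lb·ft: 780/1.356 = 575 lb·ft

575 lb·ft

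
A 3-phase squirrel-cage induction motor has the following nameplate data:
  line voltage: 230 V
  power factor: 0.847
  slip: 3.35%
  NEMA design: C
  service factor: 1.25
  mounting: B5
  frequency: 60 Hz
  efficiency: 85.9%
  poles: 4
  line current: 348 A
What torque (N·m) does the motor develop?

554 N·m

P_in = √3·V·I·cosφ = 1.732 × 230 × 348 × 0.847 = 117419 W
P_out = η·P_in = 0.859 × 117419 = 100863 W
n_s = 120×60/4 = 1800 rpm; n = 1800×(1−0.0335) = 1740 rpm
ω = 2π×1740/60 = 182.2 rad/s
τ = P_out/ω = 100863/182.2 = 554 N·m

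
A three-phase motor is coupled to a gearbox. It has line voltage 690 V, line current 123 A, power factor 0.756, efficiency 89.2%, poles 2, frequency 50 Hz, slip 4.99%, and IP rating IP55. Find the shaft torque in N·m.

P_in = √3·V·I·cosφ = 1.732 × 690 × 123 × 0.756 = 111128 W
P_out = η·P_in = 0.892 × 111128 = 99126 W
n_s = 120×50/2 = 3000 rpm; n = 3000×(1−0.0499) = 2850 rpm
ω = 2π×2850/60 = 298.5 rad/s
τ = P_out/ω = 99126/298.5 = 332 N·m

332 N·m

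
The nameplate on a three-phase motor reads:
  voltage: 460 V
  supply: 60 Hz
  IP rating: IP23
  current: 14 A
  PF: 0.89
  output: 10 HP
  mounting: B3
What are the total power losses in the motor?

P_in = √3·V·I·cosφ = 1.732×460×14×0.89 = 9927 W
P_out = 10×746 = 7460 W
Losses = P_in − P_out = 9927 − 7460 = 2467 W

2.47 kW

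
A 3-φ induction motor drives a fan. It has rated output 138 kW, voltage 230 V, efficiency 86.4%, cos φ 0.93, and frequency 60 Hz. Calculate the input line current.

431 A

P_out = 138 kW = 138000 W
P_in = P_out / η = 138000 / 0.864 = 159722 W
I_L = P_in / (√3·V_L·cosφ) = 159722 / (1.732 × 230 × 0.93) = 431 A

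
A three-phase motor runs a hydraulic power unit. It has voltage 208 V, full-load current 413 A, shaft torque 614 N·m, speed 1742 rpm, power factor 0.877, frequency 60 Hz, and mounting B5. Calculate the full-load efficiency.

ω = 2π × 1742/60 = 182.4 rad/s; P_out = τω = 614 × 182.4 = 111994 W
P_in = √3·V_L·I_L·cosφ = 1.732 × 208 × 413 × 0.877 = 130485 W
η = P_out / P_in = 111994 / 130485 = 0.858 = 85.8%

85.8 %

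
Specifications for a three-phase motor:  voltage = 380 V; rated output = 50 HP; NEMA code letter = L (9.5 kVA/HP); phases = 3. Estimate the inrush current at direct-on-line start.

722 A

S_LR = 9.5 × 50 = 475 kVA
I_LR = S_LR/(√3·V_L) = 475000/(1.732×380) = 722 A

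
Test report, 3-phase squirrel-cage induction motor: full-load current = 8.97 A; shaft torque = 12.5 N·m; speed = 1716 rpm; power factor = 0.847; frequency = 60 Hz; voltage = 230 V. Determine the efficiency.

ω = 2π × 1716/60 = 179.7 rad/s; P_out = τω = 12.5 × 179.7 = 2246 W
P_in = √3·V_L·I_L·cosφ = 1.732 × 230 × 8.97 × 0.847 = 3027 W
η = P_out / P_in = 2246 / 3027 = 0.742 = 74.2%

74.2 %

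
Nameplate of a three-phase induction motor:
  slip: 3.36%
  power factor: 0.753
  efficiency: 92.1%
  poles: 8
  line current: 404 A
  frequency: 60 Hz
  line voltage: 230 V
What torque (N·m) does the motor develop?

P_in = √3·V·I·cosφ = 1.732 × 230 × 404 × 0.753 = 121186 W
P_out = η·P_in = 0.921 × 121186 = 111612 W
n_s = 120×60/8 = 900 rpm; n = 900×(1−0.0336) = 870 rpm
ω = 2π×870/60 = 91.11 rad/s
τ = P_out/ω = 111612/91.11 = 1230 N·m

1230 N·m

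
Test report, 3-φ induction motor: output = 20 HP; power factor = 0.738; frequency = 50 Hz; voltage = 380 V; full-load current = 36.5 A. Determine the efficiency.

P_out = 20 × 746 = 14920 W
P_in = √3·V_L·I_L·cosφ = 1.732 × 380 × 36.5 × 0.738 = 17729 W
η = P_out / P_in = 14920 / 17729 = 0.842 = 84.2%

84.2 %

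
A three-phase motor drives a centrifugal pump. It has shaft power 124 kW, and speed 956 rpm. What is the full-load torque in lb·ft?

ω = 2π × 956/60 = 100.1 rad/s
τ = P/ω = 124000/100.1 = 1239 N·m
In lb·ft: 1239/1.356 = 914 lb·ft

914 lb·ft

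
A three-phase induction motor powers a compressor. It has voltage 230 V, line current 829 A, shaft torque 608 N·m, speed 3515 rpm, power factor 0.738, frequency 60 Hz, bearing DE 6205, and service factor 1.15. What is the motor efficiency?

ω = 2π × 3515/60 = 368.1 rad/s; P_out = τω = 608 × 368.1 = 223805 W
P_in = √3·V_L·I_L·cosφ = 1.732 × 230 × 829 × 0.738 = 243717 W
η = P_out / P_in = 223805 / 243717 = 0.918 = 91.8%

91.8 %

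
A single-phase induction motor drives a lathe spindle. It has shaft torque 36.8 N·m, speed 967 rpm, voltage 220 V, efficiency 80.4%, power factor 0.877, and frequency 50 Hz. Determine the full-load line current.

ω = 2π×967/60 = 101.3 rad/s; P_out = τω = 36.8 × 101.3 = 3728 W
P_in = P_out / η = 3728 / 0.804 = 4637 W
I = P_in / (V·cosφ) = 4637 / (220 × 0.877) = 24 A

24 A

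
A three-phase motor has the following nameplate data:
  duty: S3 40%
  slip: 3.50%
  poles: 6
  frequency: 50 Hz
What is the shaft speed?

965 rpm

n_s = 120f/p = 120×50/6 = 1000 rpm
n = n_s(1 − s) = 1000 × (1 − 0.035) = 965 rpm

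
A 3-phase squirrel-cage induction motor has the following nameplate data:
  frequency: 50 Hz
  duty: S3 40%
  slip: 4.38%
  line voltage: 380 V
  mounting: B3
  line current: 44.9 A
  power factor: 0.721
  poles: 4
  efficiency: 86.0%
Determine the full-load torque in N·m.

122 N·m

P_in = √3·V·I·cosφ = 1.732 × 380 × 44.9 × 0.721 = 21307 W
P_out = η·P_in = 0.86 × 21307 = 18324 W
n_s = 120×50/4 = 1500 rpm; n = 1500×(1−0.0438) = 1434 rpm
ω = 2π×1434/60 = 150.2 rad/s
τ = P_out/ω = 18324/150.2 = 122 N·m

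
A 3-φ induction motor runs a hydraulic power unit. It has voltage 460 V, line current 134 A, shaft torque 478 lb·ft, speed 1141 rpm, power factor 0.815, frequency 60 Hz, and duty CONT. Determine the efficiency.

τ = 478 lb·ft × 1.356 = 648.2 N·m
ω = 2π × 1141/60 = 119.5 rad/s; P_out = τω = 648.2 × 119.5 = 77460 W
P_in = √3·V_L·I_L·cosφ = 1.732 × 460 × 134 × 0.815 = 87010 W
η = P_out / P_in = 77460 / 87010 = 0.890 = 89.0%

89.0 %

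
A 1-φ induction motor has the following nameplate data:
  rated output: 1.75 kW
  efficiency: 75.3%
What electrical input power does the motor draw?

2.32 kW

P_out = 1750 W
P_in = P_out/η = 1750/0.753 = 2324 W = 2.32 kW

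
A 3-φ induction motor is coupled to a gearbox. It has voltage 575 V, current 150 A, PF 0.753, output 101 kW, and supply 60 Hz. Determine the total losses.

P_in = √3·V·I·cosφ = 1.732×575×150×0.753 = 112487 W
P_out = 101000 W
Losses = P_in − P_out = 112487 − 101000 = 11487 W

11500 W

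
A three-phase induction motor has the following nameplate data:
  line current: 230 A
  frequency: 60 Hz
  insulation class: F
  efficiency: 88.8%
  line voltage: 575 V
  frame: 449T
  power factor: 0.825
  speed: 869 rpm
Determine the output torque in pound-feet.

P_in = √3·V·I·cosφ = 1.732 × 575 × 230 × 0.825 = 188972 W
P_out = η·P_in = 0.888 × 188972 = 167807 W
n = 869 rpm
ω = 2π×869/60 = 91 rad/s
τ = P_out/ω = 167807/91 = 1844 N·m
In lb·ft: 1844/1.356 = 1360 lb·ft

1360 lb·ft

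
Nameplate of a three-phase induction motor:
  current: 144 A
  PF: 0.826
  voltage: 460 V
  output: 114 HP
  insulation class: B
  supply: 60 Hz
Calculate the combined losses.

P_in = √3·V·I·cosφ = 1.732×460×144×0.826 = 94765 W
P_out = 114×746 = 85044 W
Losses = P_in − P_out = 94765 − 85044 = 9721 W

9.72 kW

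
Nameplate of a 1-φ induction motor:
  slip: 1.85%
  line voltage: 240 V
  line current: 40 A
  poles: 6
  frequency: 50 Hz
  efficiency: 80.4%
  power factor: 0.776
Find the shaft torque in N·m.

58.3 N·m

P_in = V·I·cosφ = 240 × 40 × 0.776 = 7450 W
P_out = η·P_in = 0.804 × 7450 = 5990 W
n_s = 120×50/6 = 1000 rpm; n = 1000×(1−0.0185) = 982 rpm
ω = 2π×982/60 = 102.8 rad/s
τ = P_out/ω = 5990/102.8 = 58.3 N·m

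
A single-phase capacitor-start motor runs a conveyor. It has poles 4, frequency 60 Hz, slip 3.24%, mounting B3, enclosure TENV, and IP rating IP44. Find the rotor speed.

n_s = 120f/p = 120×60/4 = 1800 rpm
n = n_s(1 − s) = 1800 × (1 − 0.0324) = 1742 rpm

1742 rpm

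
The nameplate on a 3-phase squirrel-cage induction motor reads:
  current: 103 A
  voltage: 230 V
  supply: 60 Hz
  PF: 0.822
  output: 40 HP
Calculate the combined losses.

3890 W

P_in = √3·V·I·cosφ = 1.732×230×103×0.822 = 33728 W
P_out = 40×746 = 29840 W
Losses = P_in − P_out = 33728 − 29840 = 3888 W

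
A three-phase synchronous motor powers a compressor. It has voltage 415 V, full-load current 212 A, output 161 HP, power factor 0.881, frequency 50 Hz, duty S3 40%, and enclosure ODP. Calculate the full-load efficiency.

89.5 %

P_out = 161 × 746 = 120106 W
P_in = √3·V_L·I_L·cosφ = 1.732 × 415 × 212 × 0.881 = 134248 W
η = P_out / P_in = 120106 / 134248 = 0.895 = 89.5%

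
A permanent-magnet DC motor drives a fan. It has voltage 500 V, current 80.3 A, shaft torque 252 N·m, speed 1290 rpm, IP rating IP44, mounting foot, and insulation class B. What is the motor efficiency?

ω = 2π × 1290/60 = 135.1 rad/s; P_out = τω = 252 × 135.1 = 34045 W
P_in = V·I = 500 × 80.3 = 40150 W
η = P_out / P_in = 34045 / 40150 = 0.848 = 84.8%

84.8 %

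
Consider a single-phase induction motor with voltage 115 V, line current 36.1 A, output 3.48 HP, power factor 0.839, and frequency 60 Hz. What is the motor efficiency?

P_out = 3.48 × 746 = 2596 W
P_in = V·I·cosφ = 115 × 36.1 × 0.839 = 3483 W
η = P_out / P_in = 2596 / 3483 = 0.745 = 74.5%

74.5 %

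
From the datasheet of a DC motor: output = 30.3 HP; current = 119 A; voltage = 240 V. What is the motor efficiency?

79.1 %

P_out = 30.3 × 746 = 22604 W
P_in = V·I = 240 × 119 = 28560 W
η = P_out / P_in = 22604 / 28560 = 0.791 = 79.1%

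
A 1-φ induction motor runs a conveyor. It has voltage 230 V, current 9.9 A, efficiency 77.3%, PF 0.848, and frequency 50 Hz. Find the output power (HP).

2 HP

P_in = V·I·cosφ = 230 × 9.9 × 0.848 = 1931 W
P_out = η·P_in = 0.773 × 1931 = 1493 W
= 1493/746 = 2 HP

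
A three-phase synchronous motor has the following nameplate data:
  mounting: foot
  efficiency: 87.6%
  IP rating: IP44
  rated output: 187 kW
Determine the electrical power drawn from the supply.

P_out = 187000 W
P_in = P_out/η = 187000/0.876 = 213470 W = 213 kW

213 kW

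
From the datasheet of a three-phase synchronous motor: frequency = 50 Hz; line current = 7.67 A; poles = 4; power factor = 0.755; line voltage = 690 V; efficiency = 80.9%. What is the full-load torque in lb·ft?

P_in = √3·V·I·cosφ = 1.732 × 690 × 7.67 × 0.755 = 6921 W
P_out = η·P_in = 0.809 × 6921 = 5599 W
n = n_s = 120×50/4 = 1500 rpm (synchronous)
ω = 2π×1500/60 = 157.1 rad/s
τ = P_out/ω = 5599/157.1 = 35.64 N·m
In lb·ft: 35.64/1.356 = 26.3 lb·ft

26.3 lb·ft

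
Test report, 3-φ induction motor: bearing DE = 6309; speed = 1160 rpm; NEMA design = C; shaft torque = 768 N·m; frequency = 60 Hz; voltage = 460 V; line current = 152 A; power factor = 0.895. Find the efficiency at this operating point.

86.1 %

ω = 2π × 1160/60 = 121.5 rad/s; P_out = τω = 768 × 121.5 = 93312 W
P_in = √3·V_L·I_L·cosφ = 1.732 × 460 × 152 × 0.895 = 108386 W
η = P_out / P_in = 93312 / 108386 = 0.861 = 86.1%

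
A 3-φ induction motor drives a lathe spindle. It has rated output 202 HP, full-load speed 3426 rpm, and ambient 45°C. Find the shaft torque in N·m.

420 N·m

P_out = 202 × 746 = 150692 W
ω = 2π × 3426/60 = 358.8 rad/s
τ = P_out/ω = 150692/358.8 = 420 N·m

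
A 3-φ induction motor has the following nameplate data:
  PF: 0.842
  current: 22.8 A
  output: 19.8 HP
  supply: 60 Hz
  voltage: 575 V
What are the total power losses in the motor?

4350 W

P_in = √3·V·I·cosφ = 1.732×575×22.8×0.842 = 19119 W
P_out = 19.8×746 = 14771 W
Losses = P_in − P_out = 19119 − 14771 = 4348 W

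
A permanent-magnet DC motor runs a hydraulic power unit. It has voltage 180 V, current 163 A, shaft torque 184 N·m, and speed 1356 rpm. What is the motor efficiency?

ω = 2π × 1356/60 = 142 rad/s; P_out = τω = 184 × 142 = 26128 W
P_in = V·I = 180 × 163 = 29340 W
η = P_out / P_in = 26128 / 29340 = 0.891 = 89.1%

89.1 %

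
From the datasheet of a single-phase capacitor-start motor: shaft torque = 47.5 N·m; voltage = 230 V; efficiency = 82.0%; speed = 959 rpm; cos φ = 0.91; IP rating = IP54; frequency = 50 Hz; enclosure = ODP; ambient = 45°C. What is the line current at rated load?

ω = 2π×959/60 = 100.4 rad/s; P_out = τω = 47.5 × 100.4 = 4769 W
P_in = P_out / η = 4769 / 0.820 = 5816 W
I = P_in / (V·cosφ) = 5816 / (230 × 0.91) = 27.8 A

27.8 A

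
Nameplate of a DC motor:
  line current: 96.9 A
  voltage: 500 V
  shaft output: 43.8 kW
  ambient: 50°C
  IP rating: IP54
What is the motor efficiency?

P_out = 43.8 kW = 43800 W
P_in = V·I = 500 × 96.9 = 48450 W
η = P_out / P_in = 43800 / 48450 = 0.904 = 90.4%

90.4 %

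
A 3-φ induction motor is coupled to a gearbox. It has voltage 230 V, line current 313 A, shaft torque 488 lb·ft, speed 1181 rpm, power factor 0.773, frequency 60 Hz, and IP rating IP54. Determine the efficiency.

τ = 488 lb·ft × 1.356 = 661.7 N·m
ω = 2π × 1181/60 = 123.7 rad/s; P_out = τω = 661.7 × 123.7 = 81852 W
P_in = √3·V_L·I_L·cosφ = 1.732 × 230 × 313 × 0.773 = 96383 W
η = P_out / P_in = 81852 / 96383 = 0.849 = 84.9%

84.9 %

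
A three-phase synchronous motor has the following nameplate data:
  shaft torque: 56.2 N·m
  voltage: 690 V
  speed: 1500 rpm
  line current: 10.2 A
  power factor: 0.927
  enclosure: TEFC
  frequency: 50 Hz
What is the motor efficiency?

78.1 %

ω = 2π × 1500/60 = 157.1 rad/s; P_out = τω = 56.2 × 157.1 = 8829 W
P_in = √3·V_L·I_L·cosφ = 1.732 × 690 × 10.2 × 0.927 = 11300 W
η = P_out / P_in = 8829 / 11300 = 0.781 = 78.1%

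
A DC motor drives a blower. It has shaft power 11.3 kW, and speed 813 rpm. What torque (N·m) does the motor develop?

133 N·m

ω = 2π × 813/60 = 85.14 rad/s
τ = P/ω = 11300/85.14 = 133 N·m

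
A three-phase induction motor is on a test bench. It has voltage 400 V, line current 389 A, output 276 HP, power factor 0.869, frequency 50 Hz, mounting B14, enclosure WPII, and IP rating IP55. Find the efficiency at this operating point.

P_out = 276 × 746 = 205896 W
P_in = √3·V_L·I_L·cosφ = 1.732 × 400 × 389 × 0.869 = 234195 W
η = P_out / P_in = 205896 / 234195 = 0.879 = 87.9%

87.9 %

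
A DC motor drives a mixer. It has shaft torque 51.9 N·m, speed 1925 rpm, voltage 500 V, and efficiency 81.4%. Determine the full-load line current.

ω = 2π×1925/60 = 201.6 rad/s; P_out = τω = 51.9 × 201.6 = 10463 W
P_in = P_out / η = 10463 / 0.814 = 12854 W
I = P_in / V = 12854 / 500 = 25.7 A

25.7 A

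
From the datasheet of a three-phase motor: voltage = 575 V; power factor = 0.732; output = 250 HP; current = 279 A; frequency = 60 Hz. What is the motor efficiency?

91.7 %

P_out = 250 × 746 = 186500 W
P_in = √3·V_L·I_L·cosφ = 1.732 × 575 × 279 × 0.732 = 203391 W
η = P_out / P_in = 186500 / 203391 = 0.917 = 91.7%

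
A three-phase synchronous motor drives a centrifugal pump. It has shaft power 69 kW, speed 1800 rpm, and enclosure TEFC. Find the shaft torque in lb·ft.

ω = 2π × 1800/60 = 188.5 rad/s
τ = P/ω = 69000/188.5 = 366 N·m
In lb·ft: 366/1.356 = 270 lb·ft

270 lb·ft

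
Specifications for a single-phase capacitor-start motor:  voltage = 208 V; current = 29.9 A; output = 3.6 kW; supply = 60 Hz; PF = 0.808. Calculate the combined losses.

P_in = V·I·cosφ = 208×29.9×0.808 = 5025 W
P_out = 3600 W
Losses = P_in − P_out = 5025 − 3600 = 1425 W

1.43 kW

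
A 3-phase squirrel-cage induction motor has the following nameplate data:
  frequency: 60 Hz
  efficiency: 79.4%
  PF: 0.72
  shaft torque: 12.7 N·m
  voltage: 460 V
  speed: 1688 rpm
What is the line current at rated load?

4.93 A

ω = 2π×1688/60 = 176.8 rad/s; P_out = τω = 12.7 × 176.8 = 2245 W
P_in = P_out / η = 2245 / 0.794 = 2827 W
I_L = P_in / (√3·V_L·cosφ) = 2827 / (1.732 × 460 × 0.72) = 4.93 A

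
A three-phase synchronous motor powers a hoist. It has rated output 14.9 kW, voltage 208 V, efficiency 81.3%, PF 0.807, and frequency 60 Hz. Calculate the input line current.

P_out = 14.9 kW = 14900 W
P_in = P_out / η = 14900 / 0.813 = 18327 W
I_L = P_in / (√3·V_L·cosφ) = 18327 / (1.732 × 208 × 0.807) = 63 A

63 A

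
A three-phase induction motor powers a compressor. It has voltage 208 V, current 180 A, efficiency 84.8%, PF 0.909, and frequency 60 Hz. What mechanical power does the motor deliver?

P_in = √3·V·I·cosφ = 1.732 × 208 × 180 × 0.909 = 58945 W
P_out = η·P_in = 0.848 × 58945 = 49985 W

50 kW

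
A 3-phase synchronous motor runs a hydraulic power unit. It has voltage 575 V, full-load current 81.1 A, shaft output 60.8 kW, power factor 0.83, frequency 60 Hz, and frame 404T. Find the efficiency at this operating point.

90.7 %

P_out = 60.8 kW = 60800 W
P_in = √3·V_L·I_L·cosφ = 1.732 × 575 × 81.1 × 0.83 = 67037 W
η = P_out / P_in = 60800 / 67037 = 0.907 = 90.7%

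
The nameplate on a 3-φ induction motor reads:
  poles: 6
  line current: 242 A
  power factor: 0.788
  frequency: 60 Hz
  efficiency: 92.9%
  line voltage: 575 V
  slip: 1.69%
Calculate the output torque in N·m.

1430 N·m

P_in = √3·V·I·cosφ = 1.732 × 575 × 242 × 0.788 = 189914 W
P_out = η·P_in = 0.929 × 189914 = 176430 W
n_s = 120×60/6 = 1200 rpm; n = 1200×(1−0.0169) = 1180 rpm
ω = 2π×1180/60 = 123.6 rad/s
τ = P_out/ω = 176430/123.6 = 1430 N·m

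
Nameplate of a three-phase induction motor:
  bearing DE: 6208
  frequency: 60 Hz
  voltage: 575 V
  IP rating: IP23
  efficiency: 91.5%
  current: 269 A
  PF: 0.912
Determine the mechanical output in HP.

P_in = √3·V·I·cosφ = 1.732 × 575 × 269 × 0.912 = 244322 W
P_out = η·P_in = 0.915 × 244322 = 223555 W
= 223555/746 = 300 HP

300 HP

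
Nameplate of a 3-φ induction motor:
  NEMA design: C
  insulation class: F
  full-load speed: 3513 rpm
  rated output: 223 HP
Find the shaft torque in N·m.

452 N·m

P_out = 223 × 746 = 166358 W
ω = 2π × 3513/60 = 367.9 rad/s
τ = P_out/ω = 166358/367.9 = 452 N·m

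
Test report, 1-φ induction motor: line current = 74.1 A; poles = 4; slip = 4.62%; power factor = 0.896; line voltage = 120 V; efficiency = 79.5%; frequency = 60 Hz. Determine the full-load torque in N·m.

35.2 N·m

P_in = V·I·cosφ = 120 × 74.1 × 0.896 = 7967 W
P_out = η·P_in = 0.795 × 7967 = 6334 W
n_s = 120×60/4 = 1800 rpm; n = 1800×(1−0.0462) = 1717 rpm
ω = 2π×1717/60 = 179.8 rad/s
τ = P_out/ω = 6334/179.8 = 35.2 N·m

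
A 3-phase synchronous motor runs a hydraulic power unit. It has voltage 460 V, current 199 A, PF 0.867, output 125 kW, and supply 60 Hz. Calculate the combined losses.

P_in = √3·V·I·cosφ = 1.732×460×199×0.867 = 137460 W
P_out = 125000 W
Losses = P_in − P_out = 137460 − 125000 = 12460 W

12.5 kW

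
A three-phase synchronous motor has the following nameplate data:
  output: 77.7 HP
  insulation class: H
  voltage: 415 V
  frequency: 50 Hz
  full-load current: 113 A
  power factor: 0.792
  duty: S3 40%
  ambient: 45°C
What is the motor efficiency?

P_out = 77.7 × 746 = 57964 W
P_in = √3·V_L·I_L·cosφ = 1.732 × 415 × 113 × 0.792 = 64328 W
η = P_out / P_in = 57964 / 64328 = 0.901 = 90.1%

90.1 %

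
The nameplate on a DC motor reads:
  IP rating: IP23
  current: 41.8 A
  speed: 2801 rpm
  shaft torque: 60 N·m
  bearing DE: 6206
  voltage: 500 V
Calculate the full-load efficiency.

ω = 2π × 2801/60 = 293.3 rad/s; P_out = τω = 60 × 293.3 = 17598 W
P_in = V·I = 500 × 41.8 = 20900 W
η = P_out / P_in = 17598 / 20900 = 0.842 = 84.2%

84.2 %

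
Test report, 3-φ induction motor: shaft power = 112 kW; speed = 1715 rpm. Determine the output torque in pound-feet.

460 lb·ft

ω = 2π × 1715/60 = 179.6 rad/s
τ = P/ω = 112000/179.6 = 623.6 N·m
In lb·ft: 623.6/1.356 = 460 lb·ft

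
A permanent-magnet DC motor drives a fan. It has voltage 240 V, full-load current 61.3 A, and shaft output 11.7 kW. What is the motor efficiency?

79.5 %

P_out = 11.7 kW = 11700 W
P_in = V·I = 240 × 61.3 = 14712 W
η = P_out / P_in = 11700 / 14712 = 0.795 = 79.5%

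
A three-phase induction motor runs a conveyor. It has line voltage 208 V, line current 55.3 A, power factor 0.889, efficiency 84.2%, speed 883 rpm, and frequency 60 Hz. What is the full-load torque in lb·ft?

119 lb·ft

P_in = √3·V·I·cosφ = 1.732 × 208 × 55.3 × 0.889 = 17711 W
P_out = η·P_in = 0.842 × 17711 = 14913 W
n = 883 rpm
ω = 2π×883/60 = 92.47 rad/s
τ = P_out/ω = 14913/92.47 = 161.3 N·m
In lb·ft: 161.3/1.356 = 119 lb·ft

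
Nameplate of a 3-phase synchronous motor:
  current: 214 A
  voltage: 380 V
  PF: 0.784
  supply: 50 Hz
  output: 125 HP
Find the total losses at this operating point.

17200 W

P_in = √3·V·I·cosφ = 1.732×380×214×0.784 = 110423 W
P_out = 125×746 = 93250 W
Losses = P_in − P_out = 110423 − 93250 = 17173 W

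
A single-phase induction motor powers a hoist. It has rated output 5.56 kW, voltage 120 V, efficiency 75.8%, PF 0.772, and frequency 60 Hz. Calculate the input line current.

79.2 A

P_out = 5.56 kW = 5560 W
P_in = P_out / η = 5560 / 0.758 = 7335 W
I = P_in / (V·cosφ) = 7335 / (120 × 0.772) = 79.2 A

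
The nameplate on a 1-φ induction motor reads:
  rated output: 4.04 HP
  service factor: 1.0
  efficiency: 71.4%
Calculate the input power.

P_out = 4.04 × 746 = 3014 W
P_in = P_out/η = 3014/0.714 = 4221 W = 4.22 kW

4.22 kW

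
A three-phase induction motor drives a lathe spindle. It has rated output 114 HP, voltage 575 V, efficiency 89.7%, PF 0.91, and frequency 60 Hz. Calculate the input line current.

105 A

P_out = 114 × 746 = 85044 W
P_in = P_out / η = 85044 / 0.897 = 94809 W
I_L = P_in / (√3·V_L·cosφ) = 94809 / (1.732 × 575 × 0.91) = 105 A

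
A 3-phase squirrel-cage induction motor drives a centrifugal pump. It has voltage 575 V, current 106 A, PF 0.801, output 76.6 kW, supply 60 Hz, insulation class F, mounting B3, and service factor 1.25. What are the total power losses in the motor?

7.96 kW

P_in = √3·V·I·cosφ = 1.732×575×106×0.801 = 84558 W
P_out = 76600 W
Losses = P_in − P_out = 84558 − 76600 = 7958 W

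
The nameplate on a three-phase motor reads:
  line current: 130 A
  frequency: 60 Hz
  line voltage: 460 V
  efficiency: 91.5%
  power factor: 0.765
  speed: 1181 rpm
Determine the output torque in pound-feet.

432 lb·ft

P_in = √3·V·I·cosφ = 1.732 × 460 × 130 × 0.765 = 79234 W
P_out = η·P_in = 0.915 × 79234 = 72499 W
n = 1181 rpm
ω = 2π×1181/60 = 123.7 rad/s
τ = P_out/ω = 72499/123.7 = 586.1 N·m
In lb·ft: 586.1/1.356 = 432 lb·ft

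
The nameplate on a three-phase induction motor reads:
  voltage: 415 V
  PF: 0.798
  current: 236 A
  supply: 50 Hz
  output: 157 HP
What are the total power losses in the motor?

18.2 kW

P_in = √3·V·I·cosφ = 1.732×415×236×0.798 = 135366 W
P_out = 157×746 = 117122 W
Losses = P_in − P_out = 135366 − 117122 = 18244 W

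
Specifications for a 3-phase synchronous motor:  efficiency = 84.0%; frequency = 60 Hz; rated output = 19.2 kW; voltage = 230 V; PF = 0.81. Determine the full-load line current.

P_out = 19.2 kW = 19200 W
P_in = P_out / η = 19200 / 0.840 = 22857 W
I_L = P_in / (√3·V_L·cosφ) = 22857 / (1.732 × 230 × 0.81) = 70.8 A

70.8 A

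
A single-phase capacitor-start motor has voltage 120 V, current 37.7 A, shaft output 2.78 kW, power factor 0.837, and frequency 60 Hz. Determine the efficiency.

73.4 %

P_out = 2.78 kW = 2780 W
P_in = V·I·cosφ = 120 × 37.7 × 0.837 = 3787 W
η = P_out / P_in = 2780 / 3787 = 0.734 = 73.4%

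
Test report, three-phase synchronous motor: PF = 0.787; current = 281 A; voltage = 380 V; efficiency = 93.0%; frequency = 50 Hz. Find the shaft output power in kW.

P_in = √3·V·I·cosφ = 1.732 × 380 × 281 × 0.787 = 145550 W
P_out = η·P_in = 0.93 × 145550 = 135362 W

135 kW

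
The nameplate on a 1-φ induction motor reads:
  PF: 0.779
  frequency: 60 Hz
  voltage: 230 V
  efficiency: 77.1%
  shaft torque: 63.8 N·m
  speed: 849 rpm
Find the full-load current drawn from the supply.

41.1 A

ω = 2π×849/60 = 88.91 rad/s; P_out = τω = 63.8 × 88.91 = 5672 W
P_in = P_out / η = 5672 / 0.771 = 7357 W
I = P_in / (V·cosφ) = 7357 / (230 × 0.779) = 41.1 A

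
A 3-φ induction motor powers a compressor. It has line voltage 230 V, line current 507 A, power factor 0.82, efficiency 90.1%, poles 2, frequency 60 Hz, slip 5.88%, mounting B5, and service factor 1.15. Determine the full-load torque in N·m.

P_in = √3·V·I·cosφ = 1.732 × 230 × 507 × 0.82 = 165614 W
P_out = η·P_in = 0.901 × 165614 = 149218 W
n_s = 120×60/2 = 3600 rpm; n = 3600×(1−0.0588) = 3388 rpm
ω = 2π×3388/60 = 354.8 rad/s
τ = P_out/ω = 149218/354.8 = 421 N·m

421 N·m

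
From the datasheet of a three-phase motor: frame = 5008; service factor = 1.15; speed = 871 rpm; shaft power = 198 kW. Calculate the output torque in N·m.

ω = 2π × 871/60 = 91.21 rad/s
τ = P/ω = 198000/91.21 = 2170 N·m

2170 N·m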